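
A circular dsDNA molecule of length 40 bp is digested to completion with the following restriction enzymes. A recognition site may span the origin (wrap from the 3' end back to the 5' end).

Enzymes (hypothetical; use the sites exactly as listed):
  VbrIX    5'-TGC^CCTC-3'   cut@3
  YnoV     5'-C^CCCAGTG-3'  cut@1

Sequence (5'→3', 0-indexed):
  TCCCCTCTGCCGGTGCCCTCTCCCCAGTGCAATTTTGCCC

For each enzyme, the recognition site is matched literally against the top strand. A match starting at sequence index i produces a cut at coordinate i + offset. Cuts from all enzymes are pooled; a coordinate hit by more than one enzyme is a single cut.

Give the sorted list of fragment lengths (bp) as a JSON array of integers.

Per-enzyme occurrences:
  VbrIX TGCCCTC/3: at [13, 35] ⇒ [16, 38]
  YnoV CCCCAGTG/1: at [21] ⇒ [22]

All cut coordinates (distinct, sorted): [16, 22, 38]

Fragments:
  16→22: 6 bp
  22→38: 16 bp
  38→16 (wrap): 40-38+16 = 18 bp

[6,16,18]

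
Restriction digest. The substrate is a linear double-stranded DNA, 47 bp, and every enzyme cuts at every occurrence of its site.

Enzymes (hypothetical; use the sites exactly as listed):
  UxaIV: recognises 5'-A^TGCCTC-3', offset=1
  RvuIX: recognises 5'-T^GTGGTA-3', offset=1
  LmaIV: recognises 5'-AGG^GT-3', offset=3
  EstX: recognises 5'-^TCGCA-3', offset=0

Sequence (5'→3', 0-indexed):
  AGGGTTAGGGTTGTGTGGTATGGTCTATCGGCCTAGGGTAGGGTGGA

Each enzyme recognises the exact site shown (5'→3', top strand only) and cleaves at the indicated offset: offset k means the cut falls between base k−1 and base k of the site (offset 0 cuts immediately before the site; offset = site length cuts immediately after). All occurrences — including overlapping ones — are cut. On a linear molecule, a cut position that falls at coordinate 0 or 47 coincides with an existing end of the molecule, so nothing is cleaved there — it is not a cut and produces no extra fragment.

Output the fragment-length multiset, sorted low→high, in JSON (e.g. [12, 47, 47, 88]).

Per-enzyme occurrences:
  UxaIV (ATGCCTC, off=1): no sites
  RvuIX TGTGGTA/1: at [13] ⇒ [14]
  LmaIV AGGGT/3: at [0, 6, 34, 39] ⇒ [3, 9, 37, 42]
  EstX (TCGCA, off=0): no sites

All cut coordinates (distinct, sorted): [3, 9, 14, 37, 42]

Fragments:
  [0,3): 3 bp
  [3,9): 6 bp
  [9,14): 5 bp
  [14,37): 23 bp
  [37,42): 5 bp
  [42,47): 5 bp

[3,5,5,5,6,23]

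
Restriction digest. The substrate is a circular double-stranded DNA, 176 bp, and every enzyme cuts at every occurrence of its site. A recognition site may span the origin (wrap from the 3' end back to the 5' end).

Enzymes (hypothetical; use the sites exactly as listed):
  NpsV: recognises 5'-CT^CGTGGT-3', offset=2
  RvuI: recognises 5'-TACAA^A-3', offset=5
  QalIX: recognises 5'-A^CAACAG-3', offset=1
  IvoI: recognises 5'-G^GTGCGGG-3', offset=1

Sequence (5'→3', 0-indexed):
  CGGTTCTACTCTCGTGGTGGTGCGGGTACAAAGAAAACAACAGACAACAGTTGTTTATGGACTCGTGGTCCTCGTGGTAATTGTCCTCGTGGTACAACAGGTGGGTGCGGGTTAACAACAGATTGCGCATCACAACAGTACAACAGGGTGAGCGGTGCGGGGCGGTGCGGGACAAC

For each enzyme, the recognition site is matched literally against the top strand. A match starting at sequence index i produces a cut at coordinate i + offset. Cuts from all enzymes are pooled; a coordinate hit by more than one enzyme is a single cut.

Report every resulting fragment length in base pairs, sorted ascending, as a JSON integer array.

[6,7,7,7,8,9,10,10,11,12,14,15,17,19,24]

Per-enzyme occurrences:
  NpsV (CTCGTGGT, off=2): starts [10, 61, 70, 85] → cuts [12, 63, 72, 87]
  RvuI (TACAAA, off=5): starts [26] → cuts [31]
  QalIX (ACAACAG, off=1): starts [36, 43, 93, 114, 131, 139] → cuts [37, 44, 94, 115, 132, 140]
  IvoI (GGTGCGGG, off=1): starts [18, 103, 153, 163] → cuts [19, 104, 154, 164]

All cut coordinates (distinct, sorted): [12, 19, 31, 37, 44, 63, 72, 87, 94, 104, 115, 132, 140, 154, 164]

Fragments:
  12→19: 7 bp
  19→31: 12 bp
  31→37: 6 bp
  37→44: 7 bp
  44→63: 19 bp
  63→72: 9 bp
  72→87: 15 bp
  87→94: 7 bp
  94→104: 10 bp
  104→115: 11 bp
  115→132: 17 bp
  132→140: 8 bp
  140→154: 14 bp
  154→164: 10 bp
  164→12 (wrap): 176-164+12 = 24 bp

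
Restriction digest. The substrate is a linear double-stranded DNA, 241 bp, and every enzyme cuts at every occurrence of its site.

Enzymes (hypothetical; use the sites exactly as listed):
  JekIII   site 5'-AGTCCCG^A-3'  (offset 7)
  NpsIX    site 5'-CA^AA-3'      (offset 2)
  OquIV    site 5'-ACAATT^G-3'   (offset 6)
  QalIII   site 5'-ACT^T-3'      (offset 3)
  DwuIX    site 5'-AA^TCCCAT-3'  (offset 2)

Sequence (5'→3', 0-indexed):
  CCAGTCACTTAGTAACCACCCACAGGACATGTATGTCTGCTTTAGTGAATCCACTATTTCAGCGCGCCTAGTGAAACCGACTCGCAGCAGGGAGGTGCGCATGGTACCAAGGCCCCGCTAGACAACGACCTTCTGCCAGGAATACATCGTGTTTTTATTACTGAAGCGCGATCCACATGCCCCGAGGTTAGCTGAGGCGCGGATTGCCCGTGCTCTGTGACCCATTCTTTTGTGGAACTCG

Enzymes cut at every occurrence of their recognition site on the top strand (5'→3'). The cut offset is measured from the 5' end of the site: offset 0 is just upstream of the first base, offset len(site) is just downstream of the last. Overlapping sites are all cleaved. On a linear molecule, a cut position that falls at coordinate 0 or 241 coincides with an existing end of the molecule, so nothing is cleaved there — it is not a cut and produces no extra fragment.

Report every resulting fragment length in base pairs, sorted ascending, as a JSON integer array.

Scan for sites:
  JekIII (AGTCCCGA, off=7): no sites
  NpsIX (CAAA, off=2): no sites
  OquIV (ACAATTG, off=6): no sites
  QalIII (ACTT, off=3): starts [6] → cuts [9]
  DwuIX (AATCCCAT, off=2): no sites

Pooled cuts: [9]

Fragment lengths:
  [0,9): 9 bp
  [9,241): 232 bp

[9,232]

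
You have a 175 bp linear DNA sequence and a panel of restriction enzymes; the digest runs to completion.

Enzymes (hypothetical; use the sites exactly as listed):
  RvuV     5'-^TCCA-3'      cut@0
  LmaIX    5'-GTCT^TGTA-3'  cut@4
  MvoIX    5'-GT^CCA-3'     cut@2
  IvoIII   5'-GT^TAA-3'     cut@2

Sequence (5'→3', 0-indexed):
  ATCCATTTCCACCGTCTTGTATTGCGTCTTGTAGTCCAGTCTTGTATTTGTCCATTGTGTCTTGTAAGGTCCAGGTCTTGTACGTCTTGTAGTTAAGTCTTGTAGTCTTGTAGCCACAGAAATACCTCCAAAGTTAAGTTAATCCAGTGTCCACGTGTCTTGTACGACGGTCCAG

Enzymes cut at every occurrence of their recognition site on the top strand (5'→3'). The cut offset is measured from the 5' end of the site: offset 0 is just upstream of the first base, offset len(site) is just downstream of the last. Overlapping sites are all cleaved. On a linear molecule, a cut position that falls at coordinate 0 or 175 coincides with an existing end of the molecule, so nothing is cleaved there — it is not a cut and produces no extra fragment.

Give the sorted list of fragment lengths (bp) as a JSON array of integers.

Site scan:
  RvuV TCCA/0: at [1, 7, 34, 50, 69, 126, 142, 149, 170] ⇒ [1, 7, 34, 50, 69, 126, 142, 149, 170]
  LmaIX GTCTTGTA/4: at [13, 25, 38, 58, 74, 83, 96, 104, 156] ⇒ [17, 29, 42, 62, 78, 87, 100, 108, 160]
  MvoIX GTCCA/2: at [33, 49, 68, 148, 169] ⇒ [35, 51, 70, 150, 171]
  IvoIII GTTAA/2: at [91, 132, 137] ⇒ [93, 134, 139]

Pooled cuts: [1, 7, 17, 29, 34, 35, 42, 50, 51, 62, 69, 70, 78, 87, 93, 100, 108, 126, 134, 139, 142, 149, 150, 160, 170, 171]

Fragment lengths:
  [0,1): 1 bp
  [1,7): 6 bp
  [7,17): 10 bp
  [17,29): 12 bp
  [29,34): 5 bp
  [34,35): 1 bp
  [35,42): 7 bp
  [42,50): 8 bp
  [50,51): 1 bp
  [51,62): 11 bp
  [62,69): 7 bp
  [69,70): 1 bp
  [70,78): 8 bp
  [78,87): 9 bp
  [87,93): 6 bp
  [93,100): 7 bp
  [100,108): 8 bp
  [108,126): 18 bp
  [126,134): 8 bp
  [134,139): 5 bp
  [139,142): 3 bp
  [142,149): 7 bp
  [149,150): 1 bp
  [150,160): 10 bp
  [160,170): 10 bp
  [170,171): 1 bp
  [171,175): 4 bp

[1,1,1,1,1,1,3,4,5,5,6,6,7,7,7,7,8,8,8,8,9,10,10,10,11,12,18]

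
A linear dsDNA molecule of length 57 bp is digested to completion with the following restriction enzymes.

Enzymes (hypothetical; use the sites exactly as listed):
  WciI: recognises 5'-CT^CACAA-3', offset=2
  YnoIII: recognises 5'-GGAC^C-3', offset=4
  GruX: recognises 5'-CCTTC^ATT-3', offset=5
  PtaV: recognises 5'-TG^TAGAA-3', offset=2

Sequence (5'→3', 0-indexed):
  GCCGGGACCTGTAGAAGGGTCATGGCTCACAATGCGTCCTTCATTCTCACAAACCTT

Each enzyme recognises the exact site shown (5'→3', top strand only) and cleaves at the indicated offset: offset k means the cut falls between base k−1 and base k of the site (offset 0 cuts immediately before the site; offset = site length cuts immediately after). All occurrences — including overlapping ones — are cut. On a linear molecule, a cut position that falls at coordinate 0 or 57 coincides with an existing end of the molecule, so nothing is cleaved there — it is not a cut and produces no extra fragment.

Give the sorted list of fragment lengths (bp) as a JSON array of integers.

Per-enzyme occurrences:
  WciI CTCACAA/2: at [25, 45] ⇒ [27, 47]
  YnoIII GGACC/4: at [4] ⇒ [8]
  GruX CCTTCATT/5: at [37] ⇒ [42]
  PtaV TGTAGAA/2: at [9] ⇒ [11]

All cut coordinates (distinct, sorted): [8, 11, 27, 42, 47]

Fragments:
  [0,8): 8 bp
  [8,11): 3 bp
  [11,27): 16 bp
  [27,42): 15 bp
  [42,47): 5 bp
  [47,57): 10 bp

[3,5,8,10,15,16]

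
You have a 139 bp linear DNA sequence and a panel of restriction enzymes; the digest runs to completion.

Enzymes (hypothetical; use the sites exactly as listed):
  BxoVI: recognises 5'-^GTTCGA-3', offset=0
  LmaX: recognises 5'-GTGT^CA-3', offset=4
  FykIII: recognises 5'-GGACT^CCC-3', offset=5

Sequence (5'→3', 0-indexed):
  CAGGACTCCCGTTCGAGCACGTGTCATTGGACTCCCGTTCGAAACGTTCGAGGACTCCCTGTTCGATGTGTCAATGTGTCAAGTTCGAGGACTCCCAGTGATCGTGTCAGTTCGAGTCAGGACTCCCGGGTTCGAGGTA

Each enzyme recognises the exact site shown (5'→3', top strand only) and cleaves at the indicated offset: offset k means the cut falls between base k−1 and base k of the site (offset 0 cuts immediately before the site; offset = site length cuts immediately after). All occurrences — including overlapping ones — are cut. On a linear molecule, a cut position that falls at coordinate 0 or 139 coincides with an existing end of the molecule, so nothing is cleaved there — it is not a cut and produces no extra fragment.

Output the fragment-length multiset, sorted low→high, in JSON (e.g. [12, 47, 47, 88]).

[2,3,3,3,4,5,7,8,9,9,10,11,11,11,14,14,15]

Site scan:
  BxoVI GTTCGA/0: at [10, 36, 45, 60, 82, 109, 129] ⇒ [10, 36, 45, 60, 82, 109, 129]
  LmaX GTGTCA/4: at [20, 67, 75, 103] ⇒ [24, 71, 79, 107]
  FykIII GGACTCCC/5: at [2, 28, 51, 88, 119] ⇒ [7, 33, 56, 93, 124]

Pooled cuts: [7, 10, 24, 33, 36, 45, 56, 60, 71, 79, 82, 93, 107, 109, 124, 129]

Fragment lengths:
  [0,7): 7 bp
  [7,10): 3 bp
  [10,24): 14 bp
  [24,33): 9 bp
  [33,36): 3 bp
  [36,45): 9 bp
  [45,56): 11 bp
  [56,60): 4 bp
  [60,71): 11 bp
  [71,79): 8 bp
  [79,82): 3 bp
  [82,93): 11 bp
  [93,107): 14 bp
  [107,109): 2 bp
  [109,124): 15 bp
  [124,129): 5 bp
  [129,139): 10 bp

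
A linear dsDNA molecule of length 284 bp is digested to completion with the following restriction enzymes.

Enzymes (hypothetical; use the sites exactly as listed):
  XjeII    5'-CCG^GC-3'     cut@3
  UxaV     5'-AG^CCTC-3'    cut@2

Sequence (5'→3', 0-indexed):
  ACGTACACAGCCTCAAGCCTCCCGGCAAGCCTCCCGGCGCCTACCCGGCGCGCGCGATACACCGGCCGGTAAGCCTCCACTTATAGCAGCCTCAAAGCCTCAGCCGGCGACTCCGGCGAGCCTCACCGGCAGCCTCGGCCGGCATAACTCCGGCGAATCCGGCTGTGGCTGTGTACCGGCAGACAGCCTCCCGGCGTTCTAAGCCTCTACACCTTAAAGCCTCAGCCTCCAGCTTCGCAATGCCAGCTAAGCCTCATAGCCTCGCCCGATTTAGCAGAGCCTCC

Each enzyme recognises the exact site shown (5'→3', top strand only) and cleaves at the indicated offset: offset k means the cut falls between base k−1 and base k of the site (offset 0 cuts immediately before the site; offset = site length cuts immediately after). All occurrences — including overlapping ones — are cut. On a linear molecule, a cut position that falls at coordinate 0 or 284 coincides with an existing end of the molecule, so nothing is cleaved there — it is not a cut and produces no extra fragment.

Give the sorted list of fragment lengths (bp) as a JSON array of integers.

Scan for sites:
  XjeII (CCGGC, off=3): starts [21, 33, 44, 61, 103, 112, 125, 138, 149, 158, 175, 190] → cuts [24, 36, 47, 64, 106, 115, 128, 141, 152, 161, 178, 193]
  UxaV (AGCCTC, off=2): starts [8, 15, 27, 71, 87, 95, 118, 130, 184, 201, 217, 223, 249, 257, 277] → cuts [10, 17, 29, 73, 89, 97, 120, 132, 186, 203, 219, 225, 251, 259, 279]

All cut coordinates (distinct, sorted): [10, 17, 24, 29, 36, 47, 64, 73, 89, 97, 106, 115, 120, 128, 132, 141, 152, 161, 178, 186, 193, 203, 219, 225, 251, 259, 279]

Fragment lengths:
  [0,10): 10 bp
  [10,17): 7 bp
  [17,24): 7 bp
  [24,29): 5 bp
  [29,36): 7 bp
  [36,47): 11 bp
  [47,64): 17 bp
  [64,73): 9 bp
  [73,89): 16 bp
  [89,97): 8 bp
  [97,106): 9 bp
  [106,115): 9 bp
  [115,120): 5 bp
  [120,128): 8 bp
  [128,132): 4 bp
  [132,141): 9 bp
  [141,152): 11 bp
  [152,161): 9 bp
  [161,178): 17 bp
  [178,186): 8 bp
  [186,193): 7 bp
  [193,203): 10 bp
  [203,219): 16 bp
  [219,225): 6 bp
  [225,251): 26 bp
  [251,259): 8 bp
  [259,279): 20 bp
  [279,284): 5 bp

[4,5,5,5,6,7,7,7,7,8,8,8,8,9,9,9,9,9,10,10,11,11,16,16,17,17,20,26]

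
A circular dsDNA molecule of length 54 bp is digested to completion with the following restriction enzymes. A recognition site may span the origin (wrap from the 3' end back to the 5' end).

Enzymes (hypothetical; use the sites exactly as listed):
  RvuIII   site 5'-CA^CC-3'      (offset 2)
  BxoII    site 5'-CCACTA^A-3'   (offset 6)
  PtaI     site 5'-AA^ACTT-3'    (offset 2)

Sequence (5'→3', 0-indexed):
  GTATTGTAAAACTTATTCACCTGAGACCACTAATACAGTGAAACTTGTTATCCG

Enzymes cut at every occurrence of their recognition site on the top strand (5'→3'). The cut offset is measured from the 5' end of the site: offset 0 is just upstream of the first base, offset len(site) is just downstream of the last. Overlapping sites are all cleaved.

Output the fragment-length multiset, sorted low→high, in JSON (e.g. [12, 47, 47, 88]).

Site scan:
  RvuIII CACC/2: at [17] ⇒ [19]
  BxoII CCACTAA/6: at [26] ⇒ [32]
  PtaI AAACTT/2: at [8, 40] ⇒ [10, 42]

Pooled cuts: [10, 19, 32, 42]

Fragments:
  10→19: 9 bp
  19→32: 13 bp
  32→42: 10 bp
  42→10 (wrap): 54-42+10 = 22 bp

[9,10,13,22]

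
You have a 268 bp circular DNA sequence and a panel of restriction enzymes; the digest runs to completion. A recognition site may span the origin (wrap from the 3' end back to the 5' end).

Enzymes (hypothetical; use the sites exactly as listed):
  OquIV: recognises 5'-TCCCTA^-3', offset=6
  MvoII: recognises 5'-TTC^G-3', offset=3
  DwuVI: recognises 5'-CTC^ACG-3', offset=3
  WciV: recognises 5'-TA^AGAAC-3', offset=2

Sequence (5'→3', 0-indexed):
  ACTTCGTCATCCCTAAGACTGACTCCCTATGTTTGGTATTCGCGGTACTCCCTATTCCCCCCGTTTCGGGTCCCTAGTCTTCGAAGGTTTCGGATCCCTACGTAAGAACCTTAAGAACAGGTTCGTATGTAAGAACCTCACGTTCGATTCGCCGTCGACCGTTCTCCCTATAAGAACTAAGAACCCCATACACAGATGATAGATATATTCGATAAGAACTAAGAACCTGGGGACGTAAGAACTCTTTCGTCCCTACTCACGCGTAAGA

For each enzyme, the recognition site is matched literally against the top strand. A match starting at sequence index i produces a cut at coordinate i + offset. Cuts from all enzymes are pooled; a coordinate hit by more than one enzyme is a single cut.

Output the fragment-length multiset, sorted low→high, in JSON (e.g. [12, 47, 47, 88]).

[2,3,4,4,5,6,6,7,7,7,7,7,8,8,9,9,9,9,10,11,11,12,13,13,14,16,20,31]

Per-enzyme occurrences:
  OquIV TCCCTA/6: at [9, 23, 48, 70, 94, 164, 249] ⇒ [15, 29, 54, 76, 100, 170, 255]
  MvoII TTCG/3: at [2, 38, 64, 79, 88, 121, 142, 147, 207, 245] ⇒ [5, 41, 67, 82, 91, 124, 145, 150, 210, 248]
  DwuVI CTCACG/3: at [136, 255] ⇒ [139, 258]
  WciV TAAGAAC/2: at [102, 111, 129, 170, 177, 212, 219, 235, 263] ⇒ [104, 113, 131, 172, 179, 214, 221, 237, 265]

All cut coordinates (distinct, sorted): [5, 15, 29, 41, 54, 67, 76, 82, 91, 100, 104, 113, 124, 131, 139, 145, 150, 170, 172, 179, 210, 214, 221, 237, 248, 255, 258, 265]

Fragments:
  5→15: 10 bp
  15→29: 14 bp
  29→41: 12 bp
  41→54: 13 bp
  54→67: 13 bp
  67→76: 9 bp
  76→82: 6 bp
  82→91: 9 bp
  91→100: 9 bp
  100→104: 4 bp
  104→113: 9 bp
  113→124: 11 bp
  124→131: 7 bp
  131→139: 8 bp
  139→145: 6 bp
  145→150: 5 bp
  150→170: 20 bp
  170→172: 2 bp
  172→179: 7 bp
  179→210: 31 bp
  210→214: 4 bp
  214→221: 7 bp
  221→237: 16 bp
  237→248: 11 bp
  248→255: 7 bp
  255→258: 3 bp
  258→265: 7 bp
  265→5 (wrap): 268-265+5 = 8 bp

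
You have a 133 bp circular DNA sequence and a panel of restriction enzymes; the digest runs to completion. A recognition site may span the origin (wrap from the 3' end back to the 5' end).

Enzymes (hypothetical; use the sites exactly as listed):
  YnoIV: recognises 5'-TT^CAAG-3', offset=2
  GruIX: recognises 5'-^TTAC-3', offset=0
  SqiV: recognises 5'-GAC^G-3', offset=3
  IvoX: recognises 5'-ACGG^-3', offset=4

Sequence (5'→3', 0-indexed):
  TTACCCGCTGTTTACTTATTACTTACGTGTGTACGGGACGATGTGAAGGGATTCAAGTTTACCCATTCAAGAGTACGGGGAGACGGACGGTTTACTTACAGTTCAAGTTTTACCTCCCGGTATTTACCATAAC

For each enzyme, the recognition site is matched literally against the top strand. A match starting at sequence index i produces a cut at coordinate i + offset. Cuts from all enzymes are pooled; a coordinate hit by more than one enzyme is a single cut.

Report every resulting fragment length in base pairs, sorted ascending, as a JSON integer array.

[1,2,2,2,3,4,4,5,6,6,7,8,9,10,11,11,14,14,14]

Site scan:
  YnoIV (TTCAAG, off=2): starts [51, 65, 101] → cuts [53, 67, 103]
  GruIX (TTAC, off=0): starts [0, 11, 18, 22, 58, 91, 95, 109, 123] → cuts [0, 11, 18, 22, 58, 91, 95, 109, 123]
  SqiV (GACG, off=3): starts [36, 81, 85] → cuts [39, 84, 88]
  IvoX (ACGG, off=4): starts [32, 74, 82, 86] → cuts [36, 78, 86, 90]

All cut coordinates (distinct, sorted): [0, 11, 18, 22, 36, 39, 53, 58, 67, 78, 84, 86, 88, 90, 91, 95, 103, 109, 123]

Fragments:
  0→11: 11 bp
  11→18: 7 bp
  18→22: 4 bp
  22→36: 14 bp
  36→39: 3 bp
  39→53: 14 bp
  53→58: 5 bp
  58→67: 9 bp
  67→78: 11 bp
  78→84: 6 bp
  84→86: 2 bp
  86→88: 2 bp
  88→90: 2 bp
  90→91: 1 bp
  91→95: 4 bp
  95→103: 8 bp
  103→109: 6 bp
  109→123: 14 bp
  123→0 (wrap): 133-123+0 = 10 bp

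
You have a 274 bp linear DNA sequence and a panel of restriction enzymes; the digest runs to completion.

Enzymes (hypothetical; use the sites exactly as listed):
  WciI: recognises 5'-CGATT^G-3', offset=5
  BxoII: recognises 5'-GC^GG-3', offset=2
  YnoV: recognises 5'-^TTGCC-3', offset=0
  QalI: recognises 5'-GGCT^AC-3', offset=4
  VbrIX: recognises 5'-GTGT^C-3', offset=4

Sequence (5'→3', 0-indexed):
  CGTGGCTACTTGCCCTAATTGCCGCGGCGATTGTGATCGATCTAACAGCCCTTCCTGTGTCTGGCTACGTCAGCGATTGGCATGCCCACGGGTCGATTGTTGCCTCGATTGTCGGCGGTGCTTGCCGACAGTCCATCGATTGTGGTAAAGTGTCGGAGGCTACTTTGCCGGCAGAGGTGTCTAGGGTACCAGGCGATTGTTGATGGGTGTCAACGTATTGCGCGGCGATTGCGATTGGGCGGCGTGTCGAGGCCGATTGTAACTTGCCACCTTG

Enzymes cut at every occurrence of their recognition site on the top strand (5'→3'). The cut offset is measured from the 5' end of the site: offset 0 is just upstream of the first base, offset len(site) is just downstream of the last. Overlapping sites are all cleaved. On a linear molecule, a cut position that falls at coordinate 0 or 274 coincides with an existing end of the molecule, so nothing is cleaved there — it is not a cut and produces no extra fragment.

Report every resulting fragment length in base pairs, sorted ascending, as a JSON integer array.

[1,2,3,4,5,5,6,6,6,7,7,7,7,7,8,9,11,11,11,12,12,12,13,16,18,20,20,28]

Per-enzyme occurrences:
  WciI (CGATTG, off=5): starts [27, 73, 93, 105, 136, 193, 225, 231, 253] → cuts [32, 78, 98, 110, 141, 198, 230, 236, 258]
  BxoII (GCGG, off=2): starts [23, 114, 221, 238] → cuts [25, 116, 223, 240]
  YnoV (TTGCC, off=0): starts [9, 18, 99, 121, 164, 263] → cuts [9, 18, 99, 121, 164, 263]
  QalI (GGCTAC, off=4): starts [3, 62, 157] → cuts [7, 66, 161]
  VbrIX (GTGTC, off=4): starts [56, 149, 176, 206, 243] → cuts [60, 153, 180, 210, 247]

Pooled cuts: [7, 9, 18, 25, 32, 60, 66, 78, 98, 99, 110, 116, 121, 141, 153, 161, 164, 180, 198, 210, 223, 230, 236, 240, 247, 258, 263]

Fragments:
  [0,7): 7 bp
  [7,9): 2 bp
  [9,18): 9 bp
  [18,25): 7 bp
  [25,32): 7 bp
  [32,60): 28 bp
  [60,66): 6 bp
  [66,78): 12 bp
  [78,98): 20 bp
  [98,99): 1 bp
  [99,110): 11 bp
  [110,116): 6 bp
  [116,121): 5 bp
  [121,141): 20 bp
  [141,153): 12 bp
  [153,161): 8 bp
  [161,164): 3 bp
  [164,180): 16 bp
  [180,198): 18 bp
  [198,210): 12 bp
  [210,223): 13 bp
  [223,230): 7 bp
  [230,236): 6 bp
  [236,240): 4 bp
  [240,247): 7 bp
  [247,258): 11 bp
  [258,263): 5 bp
  [263,274): 11 bp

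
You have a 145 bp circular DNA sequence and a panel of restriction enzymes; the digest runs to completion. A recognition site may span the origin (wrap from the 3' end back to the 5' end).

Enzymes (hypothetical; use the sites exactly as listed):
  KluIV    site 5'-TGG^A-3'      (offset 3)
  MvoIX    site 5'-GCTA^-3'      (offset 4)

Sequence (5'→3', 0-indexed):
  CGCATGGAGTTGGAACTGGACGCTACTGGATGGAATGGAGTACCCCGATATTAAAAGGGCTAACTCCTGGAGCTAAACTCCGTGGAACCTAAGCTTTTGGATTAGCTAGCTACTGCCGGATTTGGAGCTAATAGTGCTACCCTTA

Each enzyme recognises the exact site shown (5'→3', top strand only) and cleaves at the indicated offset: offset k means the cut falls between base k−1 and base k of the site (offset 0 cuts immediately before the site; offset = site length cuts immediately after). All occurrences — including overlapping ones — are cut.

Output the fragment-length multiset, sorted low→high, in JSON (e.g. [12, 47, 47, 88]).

Scan for sites:
  KluIV (TGGA, off=3): starts [4, 10, 16, 26, 30, 35, 67, 82, 97, 122] → cuts [7, 13, 19, 29, 33, 38, 70, 85, 100, 125]
  MvoIX (GCTA, off=4): starts [21, 58, 71, 104, 108, 126, 135] → cuts [25, 62, 75, 108, 112, 130, 139]

All cut coordinates (distinct, sorted): [7, 13, 19, 25, 29, 33, 38, 62, 70, 75, 85, 100, 108, 112, 125, 130, 139]

Fragments:
  7→13: 6 bp
  13→19: 6 bp
  19→25: 6 bp
  25→29: 4 bp
  29→33: 4 bp
  33→38: 5 bp
  38→62: 24 bp
  62→70: 8 bp
  70→75: 5 bp
  75→85: 10 bp
  85→100: 15 bp
  100→108: 8 bp
  108→112: 4 bp
  112→125: 13 bp
  125→130: 5 bp
  130→139: 9 bp
  139→7 (wrap): 145-139+7 = 13 bp

[4,4,4,5,5,5,6,6,6,8,8,9,10,13,13,15,24]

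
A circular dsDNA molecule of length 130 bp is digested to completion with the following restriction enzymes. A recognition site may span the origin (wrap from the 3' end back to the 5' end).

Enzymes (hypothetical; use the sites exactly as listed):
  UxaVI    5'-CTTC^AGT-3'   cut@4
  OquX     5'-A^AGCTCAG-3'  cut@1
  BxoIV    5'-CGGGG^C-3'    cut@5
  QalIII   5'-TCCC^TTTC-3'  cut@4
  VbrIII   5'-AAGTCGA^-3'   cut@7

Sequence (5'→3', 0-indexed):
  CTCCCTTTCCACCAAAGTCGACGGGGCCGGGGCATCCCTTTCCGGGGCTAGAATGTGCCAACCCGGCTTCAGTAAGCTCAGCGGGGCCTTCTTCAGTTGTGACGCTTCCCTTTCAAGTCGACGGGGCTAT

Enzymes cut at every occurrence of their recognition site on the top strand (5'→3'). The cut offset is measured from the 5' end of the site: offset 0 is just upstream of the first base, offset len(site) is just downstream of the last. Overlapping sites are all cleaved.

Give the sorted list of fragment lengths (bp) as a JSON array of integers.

[4,5,5,6,6,8,9,9,11,12,16,16,23]

Site scan:
  UxaVI (CTTCAGT, off=4): starts [66, 90] → cuts [70, 94]
  OquX (AAGCTCAG, off=1): starts [73] → cuts [74]
  BxoIV (CGGGGC, off=5): starts [21, 27, 42, 81, 121] → cuts [26, 32, 47, 86, 126]
  QalIII (TCCCTTTC, off=4): starts [1, 34, 106] → cuts [5, 38, 110]
  VbrIII (AAGTCGA, off=7): starts [14, 114] → cuts [21, 121]

Pooled cuts: [5, 21, 26, 32, 38, 47, 70, 74, 86, 94, 110, 121, 126]

Fragment lengths:
  5→21: 16 bp
  21→26: 5 bp
  26→32: 6 bp
  32→38: 6 bp
  38→47: 9 bp
  47→70: 23 bp
  70→74: 4 bp
  74→86: 12 bp
  86→94: 8 bp
  94→110: 16 bp
  110→121: 11 bp
  121→126: 5 bp
  126→5 (wrap): 130-126+5 = 9 bp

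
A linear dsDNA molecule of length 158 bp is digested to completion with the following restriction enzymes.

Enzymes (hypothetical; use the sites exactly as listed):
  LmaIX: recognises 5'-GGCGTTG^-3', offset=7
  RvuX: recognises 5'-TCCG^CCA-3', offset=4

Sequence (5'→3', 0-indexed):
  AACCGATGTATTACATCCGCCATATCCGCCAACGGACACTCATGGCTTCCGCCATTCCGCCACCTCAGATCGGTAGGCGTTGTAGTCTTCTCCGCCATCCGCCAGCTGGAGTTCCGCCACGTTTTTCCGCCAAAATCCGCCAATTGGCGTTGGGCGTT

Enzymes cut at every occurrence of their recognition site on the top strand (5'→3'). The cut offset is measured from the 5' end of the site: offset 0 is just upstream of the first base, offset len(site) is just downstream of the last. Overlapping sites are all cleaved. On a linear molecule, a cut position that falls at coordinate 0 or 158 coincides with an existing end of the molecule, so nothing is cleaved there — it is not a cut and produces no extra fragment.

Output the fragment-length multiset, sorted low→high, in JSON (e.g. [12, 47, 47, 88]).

Scan for sites:
  LmaIX GGCGTTG/7: at [75, 145] ⇒ [82, 152]
  RvuX TCCGCCA/4: at [15, 24, 47, 55, 90, 97, 112, 125, 135] ⇒ [19, 28, 51, 59, 94, 101, 116, 129, 139]

Pooled cuts: [19, 28, 51, 59, 82, 94, 101, 116, 129, 139, 152]

Fragment lengths:
  [0,19): 19 bp
  [19,28): 9 bp
  [28,51): 23 bp
  [51,59): 8 bp
  [59,82): 23 bp
  [82,94): 12 bp
  [94,101): 7 bp
  [101,116): 15 bp
  [116,129): 13 bp
  [129,139): 10 bp
  [139,152): 13 bp
  [152,158): 6 bp

[6,7,8,9,10,12,13,13,15,19,23,23]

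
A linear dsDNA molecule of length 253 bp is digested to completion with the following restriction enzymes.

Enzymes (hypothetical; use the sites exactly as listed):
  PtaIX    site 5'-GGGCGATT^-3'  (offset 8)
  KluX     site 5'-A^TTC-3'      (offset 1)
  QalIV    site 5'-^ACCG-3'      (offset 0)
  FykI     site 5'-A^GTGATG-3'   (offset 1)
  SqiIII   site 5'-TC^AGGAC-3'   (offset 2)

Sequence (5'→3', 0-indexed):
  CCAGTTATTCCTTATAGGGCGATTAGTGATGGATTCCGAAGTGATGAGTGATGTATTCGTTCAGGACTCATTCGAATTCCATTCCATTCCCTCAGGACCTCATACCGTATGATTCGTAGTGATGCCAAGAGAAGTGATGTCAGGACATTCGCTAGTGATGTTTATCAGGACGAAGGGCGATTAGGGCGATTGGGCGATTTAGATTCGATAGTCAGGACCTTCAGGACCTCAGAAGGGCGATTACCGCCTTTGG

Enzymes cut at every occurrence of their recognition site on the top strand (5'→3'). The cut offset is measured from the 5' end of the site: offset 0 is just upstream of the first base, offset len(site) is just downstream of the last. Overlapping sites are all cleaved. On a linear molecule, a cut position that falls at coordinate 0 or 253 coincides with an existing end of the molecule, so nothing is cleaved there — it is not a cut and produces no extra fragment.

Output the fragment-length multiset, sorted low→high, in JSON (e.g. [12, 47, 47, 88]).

Scan for sites:
  PtaIX GGGCGATT/8: at [16, 174, 183, 191, 234] ⇒ [24, 182, 191, 199, 242]
  KluX ATTC/1: at [6, 32, 54, 69, 75, 80, 85, 111, 146, 202] ⇒ [7, 33, 55, 70, 76, 81, 86, 112, 147, 203]
  QalIV ACCG/0: at [103, 242] ⇒ [103, 242]
  FykI AGTGATG/1: at [24, 39, 46, 117, 132, 153] ⇒ [25, 40, 47, 118, 133, 154]
  SqiIII TCAGGAC/2: at [60, 91, 139, 164, 211, 220] ⇒ [62, 93, 141, 166, 213, 222]

All cut coordinates (distinct, sorted): [7, 24, 25, 33, 40, 47, 55, 62, 70, 76, 81, 86, 93, 103, 112, 118, 133, 141, 147, 154, 166, 182, 191, 199, 203, 213, 222, 242]

Fragment lengths:
  [0,7): 7 bp
  [7,24): 17 bp
  [24,25): 1 bp
  [25,33): 8 bp
  [33,40): 7 bp
  [40,47): 7 bp
  [47,55): 8 bp
  [55,62): 7 bp
  [62,70): 8 bp
  [70,76): 6 bp
  [76,81): 5 bp
  [81,86): 5 bp
  [86,93): 7 bp
  [93,103): 10 bp
  [103,112): 9 bp
  [112,118): 6 bp
  [118,133): 15 bp
  [133,141): 8 bp
  [141,147): 6 bp
  [147,154): 7 bp
  [154,166): 12 bp
  [166,182): 16 bp
  [182,191): 9 bp
  [191,199): 8 bp
  [199,203): 4 bp
  [203,213): 10 bp
  [213,222): 9 bp
  [222,242): 20 bp
  [242,253): 11 bp

[1,4,5,5,6,6,6,7,7,7,7,7,7,8,8,8,8,8,9,9,9,10,10,11,12,15,16,17,20]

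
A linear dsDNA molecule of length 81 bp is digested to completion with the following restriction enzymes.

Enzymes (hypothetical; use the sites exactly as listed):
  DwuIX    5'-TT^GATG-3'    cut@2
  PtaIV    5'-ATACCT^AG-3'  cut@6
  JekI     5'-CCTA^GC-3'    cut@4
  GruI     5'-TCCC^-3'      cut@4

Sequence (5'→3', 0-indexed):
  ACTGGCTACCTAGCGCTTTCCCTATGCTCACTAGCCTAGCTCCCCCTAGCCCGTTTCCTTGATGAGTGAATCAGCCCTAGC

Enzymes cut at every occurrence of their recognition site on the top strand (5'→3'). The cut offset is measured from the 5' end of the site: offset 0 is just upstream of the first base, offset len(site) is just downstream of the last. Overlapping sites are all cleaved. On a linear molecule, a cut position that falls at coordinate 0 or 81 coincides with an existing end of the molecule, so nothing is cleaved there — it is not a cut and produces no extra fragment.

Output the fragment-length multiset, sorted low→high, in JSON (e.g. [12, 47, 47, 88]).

[2,4,6,10,12,12,16,19]

Scan for sites:
  DwuIX TTGATG/2: at [58] ⇒ [60]
  PtaIV (ATACCTAG, off=6): no sites
  JekI CCTAGC/4: at [8, 34, 44, 75] ⇒ [12, 38, 48, 79]
  GruI TCCC/4: at [18, 40] ⇒ [22, 44]

Pooled cuts: [12, 22, 38, 44, 48, 60, 79]

Fragments:
  [0,12): 12 bp
  [12,22): 10 bp
  [22,38): 16 bp
  [38,44): 6 bp
  [44,48): 4 bp
  [48,60): 12 bp
  [60,79): 19 bp
  [79,81): 2 bp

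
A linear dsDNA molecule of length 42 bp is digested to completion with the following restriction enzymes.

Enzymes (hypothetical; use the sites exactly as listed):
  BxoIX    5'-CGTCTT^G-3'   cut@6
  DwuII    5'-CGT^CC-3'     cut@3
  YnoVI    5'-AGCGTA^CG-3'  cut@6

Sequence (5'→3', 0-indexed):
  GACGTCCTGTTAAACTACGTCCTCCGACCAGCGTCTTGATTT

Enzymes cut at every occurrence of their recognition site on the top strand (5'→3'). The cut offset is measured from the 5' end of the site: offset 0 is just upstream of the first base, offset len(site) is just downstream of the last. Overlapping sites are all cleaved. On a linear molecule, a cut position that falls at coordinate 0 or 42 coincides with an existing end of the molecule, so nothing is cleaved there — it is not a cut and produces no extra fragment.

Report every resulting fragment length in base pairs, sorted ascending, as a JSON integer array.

Per-enzyme occurrences:
  BxoIX (CGTCTTG, off=6): starts [31] → cuts [37]
  DwuII (CGTCC, off=3): starts [2, 17] → cuts [5, 20]
  YnoVI (AGCGTACG, off=6): no sites

All cut coordinates (distinct, sorted): [5, 20, 37]

Fragments:
  [0,5): 5 bp
  [5,20): 15 bp
  [20,37): 17 bp
  [37,42): 5 bp

[5,5,15,17]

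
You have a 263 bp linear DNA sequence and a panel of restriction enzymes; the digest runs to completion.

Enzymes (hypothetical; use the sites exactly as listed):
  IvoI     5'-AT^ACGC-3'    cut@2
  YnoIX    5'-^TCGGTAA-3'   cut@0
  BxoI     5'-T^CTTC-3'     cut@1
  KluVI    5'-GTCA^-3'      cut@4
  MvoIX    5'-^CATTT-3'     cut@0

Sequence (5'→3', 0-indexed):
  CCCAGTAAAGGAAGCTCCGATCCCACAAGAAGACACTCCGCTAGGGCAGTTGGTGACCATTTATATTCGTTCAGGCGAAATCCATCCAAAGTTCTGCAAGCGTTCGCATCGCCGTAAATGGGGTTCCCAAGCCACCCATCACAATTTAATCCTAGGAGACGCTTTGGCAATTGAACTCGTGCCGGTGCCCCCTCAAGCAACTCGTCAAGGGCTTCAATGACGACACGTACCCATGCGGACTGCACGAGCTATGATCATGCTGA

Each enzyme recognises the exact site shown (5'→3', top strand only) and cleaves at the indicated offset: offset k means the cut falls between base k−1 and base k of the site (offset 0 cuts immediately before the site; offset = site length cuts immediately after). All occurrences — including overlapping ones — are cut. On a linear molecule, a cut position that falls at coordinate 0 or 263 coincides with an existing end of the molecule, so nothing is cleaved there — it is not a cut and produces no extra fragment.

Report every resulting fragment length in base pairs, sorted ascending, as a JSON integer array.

[56,57,150]

Site scan:
  IvoI (ATACGC, off=2): no sites
  YnoIX (TCGGTAA, off=0): no sites
  BxoI (TCTTC, off=1): no sites
  KluVI (GTCA, off=4): starts [203] → cuts [207]
  MvoIX (CATTT, off=0): starts [57] → cuts [57]

All cut coordinates (distinct, sorted): [57, 207]

Fragments:
  [0,57): 57 bp
  [57,207): 150 bp
  [207,263): 56 bp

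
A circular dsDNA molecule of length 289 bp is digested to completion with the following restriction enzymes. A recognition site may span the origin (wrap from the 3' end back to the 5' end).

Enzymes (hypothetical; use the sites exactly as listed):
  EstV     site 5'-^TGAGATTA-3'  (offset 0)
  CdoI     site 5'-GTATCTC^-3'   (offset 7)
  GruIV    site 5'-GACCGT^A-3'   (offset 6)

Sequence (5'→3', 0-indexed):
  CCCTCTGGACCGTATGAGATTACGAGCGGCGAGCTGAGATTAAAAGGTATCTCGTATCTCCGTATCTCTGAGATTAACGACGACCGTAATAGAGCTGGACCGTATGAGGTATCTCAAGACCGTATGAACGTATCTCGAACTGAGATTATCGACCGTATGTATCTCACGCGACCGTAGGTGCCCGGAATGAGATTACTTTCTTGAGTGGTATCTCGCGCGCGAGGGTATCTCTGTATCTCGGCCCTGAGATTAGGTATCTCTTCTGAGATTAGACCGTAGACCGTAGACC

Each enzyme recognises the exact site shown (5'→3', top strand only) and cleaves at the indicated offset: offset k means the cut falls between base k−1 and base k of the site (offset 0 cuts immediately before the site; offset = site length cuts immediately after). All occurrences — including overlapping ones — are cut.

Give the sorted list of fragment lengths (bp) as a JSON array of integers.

Scan for sites:
  EstV (TGAGATTA, off=0): starts [14, 34, 68, 140, 187, 244, 263] → cuts [14, 34, 68, 140, 187, 244, 263]
  CdoI (GTATCTC, off=7): starts [46, 53, 61, 108, 129, 158, 207, 224, 232, 253] → cuts [53, 60, 68, 115, 136, 165, 214, 231, 239, 260]
  GruIV (GACCGTA, off=6): starts [7, 81, 97, 117, 150, 169, 271, 278] → cuts [13, 87, 103, 123, 156, 175, 277, 284]

All cut coordinates (distinct, sorted): [13, 14, 34, 53, 60, 68, 87, 103, 115, 123, 136, 140, 156, 165, 175, 187, 214, 231, 239, 244, 260, 263, 277, 284]

Fragments:
  13→14: 1 bp
  14→34: 20 bp
  34→53: 19 bp
  53→60: 7 bp
  60→68: 8 bp
  68→87: 19 bp
  87→103: 16 bp
  103→115: 12 bp
  115→123: 8 bp
  123→136: 13 bp
  136→140: 4 bp
  140→156: 16 bp
  156→165: 9 bp
  165→175: 10 bp
  175→187: 12 bp
  187→214: 27 bp
  214→231: 17 bp
  231→239: 8 bp
  239→244: 5 bp
  244→260: 16 bp
  260→263: 3 bp
  263→277: 14 bp
  277→284: 7 bp
  284→13 (wrap): 289-284+13 = 18 bp

[1,3,4,5,7,7,8,8,8,9,10,12,12,13,14,16,16,16,17,18,19,19,20,27]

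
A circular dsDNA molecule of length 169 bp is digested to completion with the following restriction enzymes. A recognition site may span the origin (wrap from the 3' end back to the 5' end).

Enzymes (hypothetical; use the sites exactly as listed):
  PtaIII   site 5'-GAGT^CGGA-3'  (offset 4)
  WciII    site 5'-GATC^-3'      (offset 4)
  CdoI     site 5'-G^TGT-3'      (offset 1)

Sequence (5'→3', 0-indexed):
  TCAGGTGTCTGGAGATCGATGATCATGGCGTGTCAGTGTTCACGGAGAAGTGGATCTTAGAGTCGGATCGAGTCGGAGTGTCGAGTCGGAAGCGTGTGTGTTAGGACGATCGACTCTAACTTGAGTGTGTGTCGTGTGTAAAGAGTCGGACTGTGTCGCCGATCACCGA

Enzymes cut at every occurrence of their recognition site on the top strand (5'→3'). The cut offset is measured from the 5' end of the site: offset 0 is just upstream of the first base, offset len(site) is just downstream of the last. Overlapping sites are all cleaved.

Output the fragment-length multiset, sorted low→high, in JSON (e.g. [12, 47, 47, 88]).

[2,2,2,2,2,3,4,5,5,6,6,6,7,7,7,7,8,8,10,11,12,13,14,20]

Per-enzyme occurrences:
  PtaIII GAGTCGGA/4: at [59, 69, 82, 142] ⇒ [63, 73, 86, 146]
  WciII GATC/4: at [13, 20, 52, 65, 107, 160, 167] ⇒ [2, 17, 24, 56, 69, 111, 164]
  CdoI GTGT/1: at [4, 29, 35, 77, 93, 95, 97, 124, 126, 128, 133, 135, 152] ⇒ [5, 30, 36, 78, 94, 96, 98, 125, 127, 129, 134, 136, 153]

Pooled cuts: [2, 5, 17, 24, 30, 36, 56, 63, 69, 73, 78, 86, 94, 96, 98, 111, 125, 127, 129, 134, 136, 146, 153, 164]

Fragments:
  2→5: 3 bp
  5→17: 12 bp
  17→24: 7 bp
  24→30: 6 bp
  30→36: 6 bp
  36→56: 20 bp
  56→63: 7 bp
  63→69: 6 bp
  69→73: 4 bp
  73→78: 5 bp
  78→86: 8 bp
  86→94: 8 bp
  94→96: 2 bp
  96→98: 2 bp
  98→111: 13 bp
  111→125: 14 bp
  125→127: 2 bp
  127→129: 2 bp
  129→134: 5 bp
  134→136: 2 bp
  136→146: 10 bp
  146→153: 7 bp
  153→164: 11 bp
  164→2 (wrap): 169-164+2 = 7 bp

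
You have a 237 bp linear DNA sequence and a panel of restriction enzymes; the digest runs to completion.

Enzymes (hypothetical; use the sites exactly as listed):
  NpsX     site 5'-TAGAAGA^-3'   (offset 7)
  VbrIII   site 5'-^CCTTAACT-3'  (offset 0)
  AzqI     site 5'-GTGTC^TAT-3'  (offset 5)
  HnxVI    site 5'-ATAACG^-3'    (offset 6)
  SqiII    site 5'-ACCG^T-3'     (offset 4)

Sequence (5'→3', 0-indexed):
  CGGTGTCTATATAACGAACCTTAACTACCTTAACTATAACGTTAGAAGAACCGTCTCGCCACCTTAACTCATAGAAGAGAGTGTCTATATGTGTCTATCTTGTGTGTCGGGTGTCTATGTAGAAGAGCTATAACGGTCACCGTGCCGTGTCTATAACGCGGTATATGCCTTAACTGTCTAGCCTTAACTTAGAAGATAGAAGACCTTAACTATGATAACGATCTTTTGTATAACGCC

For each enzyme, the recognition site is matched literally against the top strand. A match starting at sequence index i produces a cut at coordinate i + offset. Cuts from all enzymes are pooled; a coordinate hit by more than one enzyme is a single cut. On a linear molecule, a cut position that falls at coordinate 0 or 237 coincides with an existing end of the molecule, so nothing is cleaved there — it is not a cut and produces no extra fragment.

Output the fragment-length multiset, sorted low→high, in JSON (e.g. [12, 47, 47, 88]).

[2,2,4,7,7,7,7,7,8,8,9,9,9,9,9,10,11,14,14,15,15,17,17,20]

Site scan:
  NpsX TAGAAGA/7: at [42, 71, 119, 189, 196] ⇒ [49, 78, 126, 196, 203]
  VbrIII CCTTAACT/0: at [18, 27, 61, 167, 181, 203] ⇒ [18, 27, 61, 167, 181, 203]
  AzqI GTGTCTAT/5: at [2, 80, 90, 110, 146] ⇒ [7, 85, 95, 115, 151]
  HnxVI ATAACG/6: at [10, 35, 129, 152, 214, 229] ⇒ [16, 41, 135, 158, 220, 235]
  SqiII ACCGT/4: at [49, 138] ⇒ [53, 142]

All cut coordinates (distinct, sorted): [7, 16, 18, 27, 41, 49, 53, 61, 78, 85, 95, 115, 126, 135, 142, 151, 158, 167, 181, 196, 203, 220, 235]

Fragment lengths:
  [0,7): 7 bp
  [7,16): 9 bp
  [16,18): 2 bp
  [18,27): 9 bp
  [27,41): 14 bp
  [41,49): 8 bp
  [49,53): 4 bp
  [53,61): 8 bp
  [61,78): 17 bp
  [78,85): 7 bp
  [85,95): 10 bp
  [95,115): 20 bp
  [115,126): 11 bp
  [126,135): 9 bp
  [135,142): 7 bp
  [142,151): 9 bp
  [151,158): 7 bp
  [158,167): 9 bp
  [167,181): 14 bp
  [181,196): 15 bp
  [196,203): 7 bp
  [203,220): 17 bp
  [220,235): 15 bp
  [235,237): 2 bp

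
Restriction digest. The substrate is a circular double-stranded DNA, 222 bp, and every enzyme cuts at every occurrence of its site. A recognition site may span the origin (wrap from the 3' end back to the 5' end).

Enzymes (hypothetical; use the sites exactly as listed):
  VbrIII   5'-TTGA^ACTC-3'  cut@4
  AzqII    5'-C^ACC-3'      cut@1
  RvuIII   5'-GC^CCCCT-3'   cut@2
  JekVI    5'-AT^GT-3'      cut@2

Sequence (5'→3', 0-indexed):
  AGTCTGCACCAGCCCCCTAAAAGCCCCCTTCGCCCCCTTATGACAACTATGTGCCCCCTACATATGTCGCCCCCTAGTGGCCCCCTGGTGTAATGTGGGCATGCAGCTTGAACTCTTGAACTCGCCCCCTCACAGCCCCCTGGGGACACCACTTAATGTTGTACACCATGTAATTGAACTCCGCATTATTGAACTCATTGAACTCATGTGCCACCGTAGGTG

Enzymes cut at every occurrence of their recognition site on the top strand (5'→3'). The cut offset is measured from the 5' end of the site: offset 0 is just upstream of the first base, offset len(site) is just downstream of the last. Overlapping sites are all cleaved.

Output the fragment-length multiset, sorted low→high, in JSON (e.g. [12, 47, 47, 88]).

Scan for sites:
  VbrIII (TTGAACTC, off=4): starts [107, 115, 173, 188, 197] → cuts [111, 119, 177, 192, 201]
  AzqII (CACC, off=1): starts [6, 146, 163, 211] → cuts [7, 147, 164, 212]
  RvuIII (GCCCCCT, off=2): starts [11, 22, 31, 52, 68, 79, 123, 134] → cuts [13, 24, 33, 54, 70, 81, 125, 136]
  JekVI (ATGT, off=2): starts [48, 63, 92, 155, 167, 205] → cuts [50, 65, 94, 157, 169, 207]

Pooled cuts: [7, 13, 24, 33, 50, 54, 65, 70, 81, 94, 111, 119, 125, 136, 147, 157, 164, 169, 177, 192, 201, 207, 212]

Fragments:
  7→13: 6 bp
  13→24: 11 bp
  24→33: 9 bp
  33→50: 17 bp
  50→54: 4 bp
  54→65: 11 bp
  65→70: 5 bp
  70→81: 11 bp
  81→94: 13 bp
  94→111: 17 bp
  111→119: 8 bp
  119→125: 6 bp
  125→136: 11 bp
  136→147: 11 bp
  147→157: 10 bp
  157→164: 7 bp
  164→169: 5 bp
  169→177: 8 bp
  177→192: 15 bp
  192→201: 9 bp
  201→207: 6 bp
  207→212: 5 bp
  212→7 (wrap): 222-212+7 = 17 bp

[4,5,5,5,6,6,6,7,8,8,9,9,10,11,11,11,11,11,13,15,17,17,17]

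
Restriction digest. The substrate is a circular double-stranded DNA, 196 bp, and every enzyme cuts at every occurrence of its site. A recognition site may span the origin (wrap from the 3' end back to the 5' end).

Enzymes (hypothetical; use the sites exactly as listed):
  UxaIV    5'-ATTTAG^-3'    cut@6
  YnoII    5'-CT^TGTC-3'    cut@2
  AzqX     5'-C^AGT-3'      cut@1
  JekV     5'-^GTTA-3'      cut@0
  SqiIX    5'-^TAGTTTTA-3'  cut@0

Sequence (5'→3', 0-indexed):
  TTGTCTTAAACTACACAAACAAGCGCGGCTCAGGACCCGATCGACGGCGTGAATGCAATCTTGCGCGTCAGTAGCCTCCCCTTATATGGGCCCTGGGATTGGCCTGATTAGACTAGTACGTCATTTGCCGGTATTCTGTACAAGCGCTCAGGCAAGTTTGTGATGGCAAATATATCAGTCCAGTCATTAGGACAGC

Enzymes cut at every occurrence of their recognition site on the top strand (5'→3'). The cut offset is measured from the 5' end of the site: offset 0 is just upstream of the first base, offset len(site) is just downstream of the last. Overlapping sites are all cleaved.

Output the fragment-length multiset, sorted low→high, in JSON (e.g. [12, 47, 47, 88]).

[5,16,68,107]

Per-enzyme occurrences:
  UxaIV (ATTTAG, off=6): no sites
  YnoII CTTGTC/2: at [195] ⇒ [1]
  AzqX CAGT/1: at [68, 175, 180] ⇒ [69, 176, 181]
  JekV (GTTA, off=0): no sites
  SqiIX (TAGTTTTA, off=0): no sites

All cut coordinates (distinct, sorted): [1, 69, 176, 181]

Fragment lengths:
  1→69: 68 bp
  69→176: 107 bp
  176→181: 5 bp
  181→1 (wrap): 196-181+1 = 16 bp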